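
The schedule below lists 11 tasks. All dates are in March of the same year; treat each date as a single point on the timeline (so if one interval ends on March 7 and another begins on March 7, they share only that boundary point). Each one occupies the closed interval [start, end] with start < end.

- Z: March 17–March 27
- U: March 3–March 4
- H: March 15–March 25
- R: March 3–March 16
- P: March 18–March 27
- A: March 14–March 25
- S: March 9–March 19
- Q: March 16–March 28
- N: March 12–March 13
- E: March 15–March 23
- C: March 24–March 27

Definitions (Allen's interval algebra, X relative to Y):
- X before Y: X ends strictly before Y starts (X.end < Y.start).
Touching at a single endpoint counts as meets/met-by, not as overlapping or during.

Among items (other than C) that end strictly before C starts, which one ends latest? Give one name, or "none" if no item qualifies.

Target C = [March 24, March 27].
A [March 14, March 25] → overlaps → excluded.
E [March 15, March 23] → before → candidate.
H [March 15, March 25] → overlaps → excluded.
N [March 12, March 13] → before → candidate.
P [March 18, March 27] → finished-by → excluded.
Q [March 16, March 28] → contains → excluded.
R [March 3, March 16] → before → candidate.
S [March 9, March 19] → before → candidate.
U [March 3, March 4] → before → candidate.
Z [March 17, March 27] → finished-by → excluded.
Among candidates, latest end is March 23 → E.

E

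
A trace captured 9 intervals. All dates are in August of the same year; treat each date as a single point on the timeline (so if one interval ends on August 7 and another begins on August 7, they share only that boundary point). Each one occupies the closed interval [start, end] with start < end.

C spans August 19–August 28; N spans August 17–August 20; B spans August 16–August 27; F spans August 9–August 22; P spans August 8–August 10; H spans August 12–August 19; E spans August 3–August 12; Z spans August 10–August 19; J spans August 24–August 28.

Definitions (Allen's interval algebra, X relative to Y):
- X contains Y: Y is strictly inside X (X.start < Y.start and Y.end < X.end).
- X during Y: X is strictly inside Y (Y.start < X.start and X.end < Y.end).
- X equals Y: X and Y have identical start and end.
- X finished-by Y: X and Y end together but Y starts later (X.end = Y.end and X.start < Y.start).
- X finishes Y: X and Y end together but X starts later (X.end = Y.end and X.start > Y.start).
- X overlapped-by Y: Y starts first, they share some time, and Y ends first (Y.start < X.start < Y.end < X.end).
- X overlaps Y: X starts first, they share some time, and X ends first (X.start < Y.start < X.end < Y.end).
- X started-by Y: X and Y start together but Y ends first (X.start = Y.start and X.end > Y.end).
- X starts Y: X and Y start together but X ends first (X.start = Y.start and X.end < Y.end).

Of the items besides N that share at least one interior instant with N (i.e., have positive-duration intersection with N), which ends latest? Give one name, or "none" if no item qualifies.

C

Target N = [August 17, August 20].
B [August 16, August 27] → contains → candidate.
C [August 19, August 28] → overlapped-by → candidate.
E [August 3, August 12] → before → excluded.
F [August 9, August 22] → contains → candidate.
H [August 12, August 19] → overlaps → candidate.
J [August 24, August 28] → after → excluded.
P [August 8, August 10] → before → excluded.
Z [August 10, August 19] → overlaps → candidate.
Among candidates, latest end is August 28 → C.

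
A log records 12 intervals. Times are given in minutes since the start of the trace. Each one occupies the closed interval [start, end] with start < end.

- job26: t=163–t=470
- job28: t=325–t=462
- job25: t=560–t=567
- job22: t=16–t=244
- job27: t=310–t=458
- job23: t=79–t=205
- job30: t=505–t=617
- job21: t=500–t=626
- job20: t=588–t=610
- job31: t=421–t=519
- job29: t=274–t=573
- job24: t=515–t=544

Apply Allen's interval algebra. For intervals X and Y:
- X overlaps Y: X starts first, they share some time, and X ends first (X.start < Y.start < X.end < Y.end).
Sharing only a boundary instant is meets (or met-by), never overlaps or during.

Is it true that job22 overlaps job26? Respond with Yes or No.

job22 = [t=16, t=244], job26 = [t=163, t=470].
Actual relation of job22 to job26: overlaps.
Asked whether 'overlaps' holds → Yes.

Yes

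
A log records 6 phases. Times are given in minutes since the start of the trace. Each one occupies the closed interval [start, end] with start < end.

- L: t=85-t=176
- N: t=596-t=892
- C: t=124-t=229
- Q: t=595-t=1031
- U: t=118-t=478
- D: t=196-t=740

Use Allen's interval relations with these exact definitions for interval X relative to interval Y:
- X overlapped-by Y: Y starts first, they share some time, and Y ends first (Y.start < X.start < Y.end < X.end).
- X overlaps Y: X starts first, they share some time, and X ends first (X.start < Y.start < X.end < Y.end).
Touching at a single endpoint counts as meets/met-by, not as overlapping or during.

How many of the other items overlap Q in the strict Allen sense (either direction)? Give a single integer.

Target Q = [t=595, t=1031].
C [t=124, t=229] → before → no.
D [t=196, t=740] → overlaps → counts.
L [t=85, t=176] → before → no.
N [t=596, t=892] → during → no.
U [t=118, t=478] → before → no.
Total: 1.

1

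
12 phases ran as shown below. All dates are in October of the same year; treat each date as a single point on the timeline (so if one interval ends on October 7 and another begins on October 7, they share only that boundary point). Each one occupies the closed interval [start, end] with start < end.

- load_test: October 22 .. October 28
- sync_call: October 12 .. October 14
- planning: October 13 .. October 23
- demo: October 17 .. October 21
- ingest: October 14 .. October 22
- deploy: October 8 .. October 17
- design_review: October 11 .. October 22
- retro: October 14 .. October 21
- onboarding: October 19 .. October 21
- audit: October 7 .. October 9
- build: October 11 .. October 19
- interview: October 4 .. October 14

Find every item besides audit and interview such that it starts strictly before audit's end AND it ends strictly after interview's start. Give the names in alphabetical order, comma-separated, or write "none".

deploy

Conditions: its start is strictly before audit's end (X.start < October 9) AND its end is strictly after interview's start (X.end > October 4).
build: start October 11 < October 9? ✗; end October 19 > October 4? ✓ → no.
demo: start October 17 < October 9? ✗; end October 21 > October 4? ✓ → no.
deploy: start October 8 < October 9? ✓; end October 17 > October 4? ✓ → yes.
design_review: start October 11 < October 9? ✗; end October 22 > October 4? ✓ → no.
ingest: start October 14 < October 9? ✗; end October 22 > October 4? ✓ → no.
load_test: start October 22 < October 9? ✗; end October 28 > October 4? ✓ → no.
onboarding: start October 19 < October 9? ✗; end October 21 > October 4? ✓ → no.
planning: start October 13 < October 9? ✗; end October 23 > October 4? ✓ → no.
retro: start October 14 < October 9? ✗; end October 21 > October 4? ✓ → no.
sync_call: start October 12 < October 9? ✗; end October 14 > October 4? ✓ → no.
Result: deploy.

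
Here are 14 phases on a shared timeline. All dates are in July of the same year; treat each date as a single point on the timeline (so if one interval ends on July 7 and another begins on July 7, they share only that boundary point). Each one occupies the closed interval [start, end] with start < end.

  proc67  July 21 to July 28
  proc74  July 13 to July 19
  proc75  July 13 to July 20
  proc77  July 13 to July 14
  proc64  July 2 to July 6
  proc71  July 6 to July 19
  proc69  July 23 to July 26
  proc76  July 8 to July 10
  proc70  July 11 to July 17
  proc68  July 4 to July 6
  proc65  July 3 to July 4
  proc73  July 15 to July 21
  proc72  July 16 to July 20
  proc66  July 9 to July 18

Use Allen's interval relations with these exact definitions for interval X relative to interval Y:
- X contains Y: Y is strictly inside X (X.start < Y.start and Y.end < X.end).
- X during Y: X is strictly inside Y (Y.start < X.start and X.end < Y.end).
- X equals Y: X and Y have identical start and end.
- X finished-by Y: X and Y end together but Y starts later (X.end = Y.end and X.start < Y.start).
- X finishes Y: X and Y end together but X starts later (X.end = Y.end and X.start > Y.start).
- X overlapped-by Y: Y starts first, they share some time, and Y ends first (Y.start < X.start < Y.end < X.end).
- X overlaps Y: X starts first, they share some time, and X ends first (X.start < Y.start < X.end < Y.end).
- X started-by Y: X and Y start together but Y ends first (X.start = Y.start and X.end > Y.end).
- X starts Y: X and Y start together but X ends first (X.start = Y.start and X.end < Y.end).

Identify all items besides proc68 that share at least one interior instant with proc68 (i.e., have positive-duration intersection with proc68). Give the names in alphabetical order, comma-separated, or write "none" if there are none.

Target proc68 = [July 4, July 6].
proc64 [July 2, July 6] → finished-by → yes.
proc65 [July 3, July 4] → meets → no.
proc66 [July 9, July 18] → after → no.
proc67 [July 21, July 28] → after → no.
proc69 [July 23, July 26] → after → no.
proc70 [July 11, July 17] → after → no.
proc71 [July 6, July 19] → met-by → no.
proc72 [July 16, July 20] → after → no.
proc73 [July 15, July 21] → after → no.
proc74 [July 13, July 19] → after → no.
proc75 [July 13, July 20] → after → no.
proc76 [July 8, July 10] → after → no.
proc77 [July 13, July 14] → after → no.
Result: proc64.

proc64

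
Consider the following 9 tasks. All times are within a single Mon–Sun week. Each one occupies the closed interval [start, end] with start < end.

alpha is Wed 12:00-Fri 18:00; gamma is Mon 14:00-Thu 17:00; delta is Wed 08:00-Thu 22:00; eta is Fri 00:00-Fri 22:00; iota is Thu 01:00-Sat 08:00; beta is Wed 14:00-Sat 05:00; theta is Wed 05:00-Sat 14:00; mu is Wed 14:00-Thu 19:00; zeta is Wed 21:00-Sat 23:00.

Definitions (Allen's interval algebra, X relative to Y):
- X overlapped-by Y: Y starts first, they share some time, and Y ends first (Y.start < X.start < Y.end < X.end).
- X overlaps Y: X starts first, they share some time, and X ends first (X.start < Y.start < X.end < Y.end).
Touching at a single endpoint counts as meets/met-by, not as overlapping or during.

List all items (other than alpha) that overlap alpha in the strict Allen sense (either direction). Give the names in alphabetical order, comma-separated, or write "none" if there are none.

beta, delta, eta, gamma, iota, zeta

Target alpha = [Wed 12:00, Fri 18:00].
beta [Wed 14:00, Sat 05:00] → overlapped-by → yes.
delta [Wed 08:00, Thu 22:00] → overlaps → yes.
eta [Fri 00:00, Fri 22:00] → overlapped-by → yes.
gamma [Mon 14:00, Thu 17:00] → overlaps → yes.
iota [Thu 01:00, Sat 08:00] → overlapped-by → yes.
mu [Wed 14:00, Thu 19:00] → during → no.
theta [Wed 05:00, Sat 14:00] → contains → no.
zeta [Wed 21:00, Sat 23:00] → overlapped-by → yes.
Result: beta, delta, eta, gamma, iota, zeta.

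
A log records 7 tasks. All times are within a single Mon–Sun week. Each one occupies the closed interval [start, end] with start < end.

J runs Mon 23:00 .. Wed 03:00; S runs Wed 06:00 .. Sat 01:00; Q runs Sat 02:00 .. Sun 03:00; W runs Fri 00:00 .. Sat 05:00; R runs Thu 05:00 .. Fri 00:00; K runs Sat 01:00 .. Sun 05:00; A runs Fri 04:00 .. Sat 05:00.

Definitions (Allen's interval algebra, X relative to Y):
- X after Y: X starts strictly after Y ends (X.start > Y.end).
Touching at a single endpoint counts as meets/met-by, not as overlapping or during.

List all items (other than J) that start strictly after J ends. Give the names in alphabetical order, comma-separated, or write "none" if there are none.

Target J = [Mon 23:00, Wed 03:00].
A [Fri 04:00, Sat 05:00] → after → yes.
K [Sat 01:00, Sun 05:00] → after → yes.
Q [Sat 02:00, Sun 03:00] → after → yes.
R [Thu 05:00, Fri 00:00] → after → yes.
S [Wed 06:00, Sat 01:00] → after → yes.
W [Fri 00:00, Sat 05:00] → after → yes.
Result: A, K, Q, R, S, W.

A, K, Q, R, S, W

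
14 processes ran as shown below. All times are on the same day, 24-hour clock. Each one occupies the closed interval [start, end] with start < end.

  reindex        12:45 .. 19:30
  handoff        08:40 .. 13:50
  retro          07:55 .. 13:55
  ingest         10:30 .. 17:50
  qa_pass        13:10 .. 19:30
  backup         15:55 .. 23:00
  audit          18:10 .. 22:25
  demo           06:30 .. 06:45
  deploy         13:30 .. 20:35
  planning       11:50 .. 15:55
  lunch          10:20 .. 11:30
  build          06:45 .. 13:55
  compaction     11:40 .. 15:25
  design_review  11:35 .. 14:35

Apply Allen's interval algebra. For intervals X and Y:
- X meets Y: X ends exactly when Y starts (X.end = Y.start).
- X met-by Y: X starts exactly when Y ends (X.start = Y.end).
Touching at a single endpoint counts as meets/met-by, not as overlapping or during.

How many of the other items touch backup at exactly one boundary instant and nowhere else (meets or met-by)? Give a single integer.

Target backup = [15:55, 23:00].
audit [18:10, 22:25] → during → no.
build [06:45, 13:55] → before → no.
compaction [11:40, 15:25] → before → no.
demo [06:30, 06:45] → before → no.
deploy [13:30, 20:35] → overlaps → no.
design_review [11:35, 14:35] → before → no.
handoff [08:40, 13:50] → before → no.
ingest [10:30, 17:50] → overlaps → no.
lunch [10:20, 11:30] → before → no.
planning [11:50, 15:55] → meets → counts.
qa_pass [13:10, 19:30] → overlaps → no.
reindex [12:45, 19:30] → overlaps → no.
retro [07:55, 13:55] → before → no.
Total: 1.

1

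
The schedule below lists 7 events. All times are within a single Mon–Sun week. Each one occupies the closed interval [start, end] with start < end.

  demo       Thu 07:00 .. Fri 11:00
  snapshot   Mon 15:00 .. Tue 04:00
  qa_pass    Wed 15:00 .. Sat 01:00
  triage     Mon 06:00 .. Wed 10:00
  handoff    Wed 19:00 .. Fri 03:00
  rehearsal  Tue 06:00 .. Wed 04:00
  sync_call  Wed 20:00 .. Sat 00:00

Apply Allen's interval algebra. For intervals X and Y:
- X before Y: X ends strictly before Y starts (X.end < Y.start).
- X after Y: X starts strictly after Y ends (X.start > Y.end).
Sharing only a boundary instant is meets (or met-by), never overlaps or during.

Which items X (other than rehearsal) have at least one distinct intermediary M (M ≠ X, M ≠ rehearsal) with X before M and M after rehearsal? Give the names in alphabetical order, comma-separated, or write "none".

Target rehearsal = [Tue 06:00, Wed 04:00].
Intermediaries M with M after rehearsal: demo, handoff, qa_pass, sync_call.
Via demo — items with X before demo: snapshot, triage.
Via handoff — items with X before handoff: snapshot, triage.
Via qa_pass — items with X before qa_pass: snapshot, triage.
Via sync_call — items with X before sync_call: snapshot, triage.
Union: snapshot, triage.

snapshot, triage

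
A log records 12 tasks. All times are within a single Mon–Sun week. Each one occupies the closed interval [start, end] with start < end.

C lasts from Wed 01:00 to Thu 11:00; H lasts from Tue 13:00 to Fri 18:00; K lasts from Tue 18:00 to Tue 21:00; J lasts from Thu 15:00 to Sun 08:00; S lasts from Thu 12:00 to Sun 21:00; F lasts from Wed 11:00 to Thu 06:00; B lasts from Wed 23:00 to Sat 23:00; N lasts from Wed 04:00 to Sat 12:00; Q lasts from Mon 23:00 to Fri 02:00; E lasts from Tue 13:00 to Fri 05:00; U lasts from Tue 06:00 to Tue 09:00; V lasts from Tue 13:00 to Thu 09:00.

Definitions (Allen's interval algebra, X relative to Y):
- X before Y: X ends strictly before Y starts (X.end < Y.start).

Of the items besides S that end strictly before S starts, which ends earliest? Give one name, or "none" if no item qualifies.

U

Target S = [Thu 12:00, Sun 21:00].
B [Wed 23:00, Sat 23:00] → overlaps → excluded.
C [Wed 01:00, Thu 11:00] → before → candidate.
E [Tue 13:00, Fri 05:00] → overlaps → excluded.
F [Wed 11:00, Thu 06:00] → before → candidate.
H [Tue 13:00, Fri 18:00] → overlaps → excluded.
J [Thu 15:00, Sun 08:00] → during → excluded.
K [Tue 18:00, Tue 21:00] → before → candidate.
N [Wed 04:00, Sat 12:00] → overlaps → excluded.
Q [Mon 23:00, Fri 02:00] → overlaps → excluded.
U [Tue 06:00, Tue 09:00] → before → candidate.
V [Tue 13:00, Thu 09:00] → before → candidate.
Among candidates, earliest end is Tue 09:00 → U.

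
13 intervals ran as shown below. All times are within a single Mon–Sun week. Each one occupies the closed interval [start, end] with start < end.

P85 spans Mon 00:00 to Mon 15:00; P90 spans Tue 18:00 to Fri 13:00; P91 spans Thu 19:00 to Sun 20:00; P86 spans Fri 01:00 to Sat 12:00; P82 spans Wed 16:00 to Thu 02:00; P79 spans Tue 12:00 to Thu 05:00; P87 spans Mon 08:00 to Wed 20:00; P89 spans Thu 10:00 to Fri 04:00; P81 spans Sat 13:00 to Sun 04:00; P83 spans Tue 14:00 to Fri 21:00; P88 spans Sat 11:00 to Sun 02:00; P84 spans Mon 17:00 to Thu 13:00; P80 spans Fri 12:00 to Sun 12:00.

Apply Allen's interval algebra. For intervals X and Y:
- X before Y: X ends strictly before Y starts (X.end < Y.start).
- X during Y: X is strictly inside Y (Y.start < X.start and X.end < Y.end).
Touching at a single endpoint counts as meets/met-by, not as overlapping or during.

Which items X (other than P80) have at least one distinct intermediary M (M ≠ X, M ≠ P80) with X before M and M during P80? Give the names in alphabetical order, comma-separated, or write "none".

Target P80 = [Fri 12:00, Sun 12:00].
Intermediaries M with M during P80: P81, P88.
Via P81 — items with X before P81: P79, P82, P83, P84, P85, P86, P87, P89, P90.
Via P88 — items with X before P88: P79, P82, P83, P84, P85, P87, P89, P90.
Union: P79, P82, P83, P84, P85, P86, P87, P89, P90.

P79, P82, P83, P84, P85, P86, P87, P89, P90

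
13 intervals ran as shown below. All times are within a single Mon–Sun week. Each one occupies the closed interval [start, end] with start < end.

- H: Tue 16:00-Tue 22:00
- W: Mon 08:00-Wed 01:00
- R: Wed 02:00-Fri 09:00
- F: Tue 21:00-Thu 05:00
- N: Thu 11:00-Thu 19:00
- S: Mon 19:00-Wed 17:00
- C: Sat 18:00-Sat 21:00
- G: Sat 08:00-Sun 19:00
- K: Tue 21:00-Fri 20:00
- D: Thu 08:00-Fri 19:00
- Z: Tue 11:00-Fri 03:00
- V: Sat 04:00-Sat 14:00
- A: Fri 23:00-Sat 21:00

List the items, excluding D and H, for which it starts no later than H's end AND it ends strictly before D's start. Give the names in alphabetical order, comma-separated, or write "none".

Conditions: its start is no later than H's end (X.start <= Tue 22:00) AND its end is strictly before D's start (X.end < Thu 08:00).
A: start Fri 23:00 <= Tue 22:00? ✗; end Sat 21:00 < Thu 08:00? ✗ → no.
C: start Sat 18:00 <= Tue 22:00? ✗; end Sat 21:00 < Thu 08:00? ✗ → no.
F: start Tue 21:00 <= Tue 22:00? ✓; end Thu 05:00 < Thu 08:00? ✓ → yes.
G: start Sat 08:00 <= Tue 22:00? ✗; end Sun 19:00 < Thu 08:00? ✗ → no.
K: start Tue 21:00 <= Tue 22:00? ✓; end Fri 20:00 < Thu 08:00? ✗ → no.
N: start Thu 11:00 <= Tue 22:00? ✗; end Thu 19:00 < Thu 08:00? ✗ → no.
R: start Wed 02:00 <= Tue 22:00? ✗; end Fri 09:00 < Thu 08:00? ✗ → no.
S: start Mon 19:00 <= Tue 22:00? ✓; end Wed 17:00 < Thu 08:00? ✓ → yes.
V: start Sat 04:00 <= Tue 22:00? ✗; end Sat 14:00 < Thu 08:00? ✗ → no.
W: start Mon 08:00 <= Tue 22:00? ✓; end Wed 01:00 < Thu 08:00? ✓ → yes.
Z: start Tue 11:00 <= Tue 22:00? ✓; end Fri 03:00 < Thu 08:00? ✗ → no.
Result: F, S, W.

F, S, W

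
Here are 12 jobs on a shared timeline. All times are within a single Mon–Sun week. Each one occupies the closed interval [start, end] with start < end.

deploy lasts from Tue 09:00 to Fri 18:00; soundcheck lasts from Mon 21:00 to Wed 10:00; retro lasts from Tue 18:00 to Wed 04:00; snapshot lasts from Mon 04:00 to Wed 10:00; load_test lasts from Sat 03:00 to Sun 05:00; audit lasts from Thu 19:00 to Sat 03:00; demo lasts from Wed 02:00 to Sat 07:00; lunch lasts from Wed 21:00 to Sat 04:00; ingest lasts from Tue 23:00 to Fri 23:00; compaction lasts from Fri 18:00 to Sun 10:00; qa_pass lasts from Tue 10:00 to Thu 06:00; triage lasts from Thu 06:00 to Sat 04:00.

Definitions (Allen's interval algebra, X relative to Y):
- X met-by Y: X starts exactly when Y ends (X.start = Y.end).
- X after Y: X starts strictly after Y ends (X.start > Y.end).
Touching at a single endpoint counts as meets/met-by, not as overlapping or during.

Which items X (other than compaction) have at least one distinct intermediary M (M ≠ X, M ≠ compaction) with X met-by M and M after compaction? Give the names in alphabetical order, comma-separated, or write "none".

none

Target compaction = [Fri 18:00, Sun 10:00].
Intermediaries M with M after compaction: none.
Union: none.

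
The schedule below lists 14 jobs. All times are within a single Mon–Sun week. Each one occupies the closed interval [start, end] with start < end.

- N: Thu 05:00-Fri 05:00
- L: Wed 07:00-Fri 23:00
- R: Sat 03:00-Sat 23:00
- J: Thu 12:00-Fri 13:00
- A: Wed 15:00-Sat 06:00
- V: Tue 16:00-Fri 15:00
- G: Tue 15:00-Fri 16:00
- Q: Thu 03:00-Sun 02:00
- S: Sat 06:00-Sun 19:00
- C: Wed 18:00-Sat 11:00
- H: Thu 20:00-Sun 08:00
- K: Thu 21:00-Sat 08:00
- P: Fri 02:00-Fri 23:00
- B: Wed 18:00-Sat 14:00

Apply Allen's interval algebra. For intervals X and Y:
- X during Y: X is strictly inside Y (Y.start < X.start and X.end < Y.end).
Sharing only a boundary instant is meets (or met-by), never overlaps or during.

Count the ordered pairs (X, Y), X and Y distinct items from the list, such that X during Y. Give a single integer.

27

Checking all 182 ordered pairs for relation 'during'; matching pairs in alphabetical order:
(J, A): J during A ✓
(J, B): J during B ✓
(J, C): J during C ✓
(J, G): J during G ✓
(J, L): J during L ✓
(J, Q): J during Q ✓
(J, V): J during V ✓
(K, B): K during B ✓
(K, C): K during C ✓
(K, H): K during H ✓
(K, Q): K during Q ✓
(N, A): N during A ✓
(N, B): N during B ✓
(N, C): N during C ✓
(N, G): N during G ✓
(N, L): N during L ✓
(N, Q): N during Q ✓
(N, V): N during V ✓
(P, A): P during A ✓
(P, B): P during B ✓
(P, C): P during C ✓
(P, H): P during H ✓
(P, K): P during K ✓
(P, Q): P during Q ✓
... plus 3 further pairs not listed.
Count: 27.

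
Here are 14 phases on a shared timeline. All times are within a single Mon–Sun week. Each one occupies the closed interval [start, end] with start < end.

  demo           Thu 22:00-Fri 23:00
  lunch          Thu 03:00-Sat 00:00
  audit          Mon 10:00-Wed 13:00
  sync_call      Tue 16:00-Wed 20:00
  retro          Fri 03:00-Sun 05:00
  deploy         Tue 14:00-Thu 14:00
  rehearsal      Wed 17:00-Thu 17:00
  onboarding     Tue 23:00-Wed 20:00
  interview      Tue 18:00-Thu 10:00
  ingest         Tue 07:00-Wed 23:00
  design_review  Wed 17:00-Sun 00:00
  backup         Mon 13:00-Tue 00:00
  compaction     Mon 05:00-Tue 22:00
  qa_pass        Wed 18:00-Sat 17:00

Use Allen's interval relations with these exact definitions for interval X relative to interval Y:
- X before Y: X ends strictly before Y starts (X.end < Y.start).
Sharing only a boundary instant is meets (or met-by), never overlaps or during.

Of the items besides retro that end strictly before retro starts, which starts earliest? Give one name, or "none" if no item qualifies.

Target retro = [Fri 03:00, Sun 05:00].
audit [Mon 10:00, Wed 13:00] → before → candidate.
backup [Mon 13:00, Tue 00:00] → before → candidate.
compaction [Mon 05:00, Tue 22:00] → before → candidate.
demo [Thu 22:00, Fri 23:00] → overlaps → excluded.
deploy [Tue 14:00, Thu 14:00] → before → candidate.
design_review [Wed 17:00, Sun 00:00] → overlaps → excluded.
ingest [Tue 07:00, Wed 23:00] → before → candidate.
interview [Tue 18:00, Thu 10:00] → before → candidate.
lunch [Thu 03:00, Sat 00:00] → overlaps → excluded.
onboarding [Tue 23:00, Wed 20:00] → before → candidate.
qa_pass [Wed 18:00, Sat 17:00] → overlaps → excluded.
rehearsal [Wed 17:00, Thu 17:00] → before → candidate.
sync_call [Tue 16:00, Wed 20:00] → before → candidate.
Among candidates, earliest start is Mon 05:00 → compaction.

compaction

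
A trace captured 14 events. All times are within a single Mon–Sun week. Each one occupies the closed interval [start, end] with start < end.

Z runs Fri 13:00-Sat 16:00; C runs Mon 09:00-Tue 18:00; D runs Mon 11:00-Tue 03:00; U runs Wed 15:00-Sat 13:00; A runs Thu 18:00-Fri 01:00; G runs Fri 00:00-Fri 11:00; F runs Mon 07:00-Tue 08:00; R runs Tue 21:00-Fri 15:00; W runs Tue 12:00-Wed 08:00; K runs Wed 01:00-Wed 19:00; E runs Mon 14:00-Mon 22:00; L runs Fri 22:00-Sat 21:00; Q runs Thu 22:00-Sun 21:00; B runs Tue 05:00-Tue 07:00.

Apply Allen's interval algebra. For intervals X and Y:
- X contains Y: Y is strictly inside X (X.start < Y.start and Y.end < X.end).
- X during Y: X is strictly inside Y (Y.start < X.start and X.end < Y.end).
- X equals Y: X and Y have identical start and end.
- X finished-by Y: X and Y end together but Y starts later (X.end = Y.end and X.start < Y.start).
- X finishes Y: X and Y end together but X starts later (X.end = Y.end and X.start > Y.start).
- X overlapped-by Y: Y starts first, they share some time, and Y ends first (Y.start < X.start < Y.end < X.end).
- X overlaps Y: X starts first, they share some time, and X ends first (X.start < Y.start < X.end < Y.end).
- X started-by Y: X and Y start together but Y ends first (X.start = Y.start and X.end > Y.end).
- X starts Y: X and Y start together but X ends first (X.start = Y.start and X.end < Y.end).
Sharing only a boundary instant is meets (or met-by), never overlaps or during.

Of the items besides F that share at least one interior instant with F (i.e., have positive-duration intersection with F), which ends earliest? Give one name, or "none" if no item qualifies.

Target F = [Mon 07:00, Tue 08:00].
A [Thu 18:00, Fri 01:00] → after → excluded.
B [Tue 05:00, Tue 07:00] → during → candidate.
C [Mon 09:00, Tue 18:00] → overlapped-by → candidate.
D [Mon 11:00, Tue 03:00] → during → candidate.
E [Mon 14:00, Mon 22:00] → during → candidate.
G [Fri 00:00, Fri 11:00] → after → excluded.
K [Wed 01:00, Wed 19:00] → after → excluded.
L [Fri 22:00, Sat 21:00] → after → excluded.
Q [Thu 22:00, Sun 21:00] → after → excluded.
R [Tue 21:00, Fri 15:00] → after → excluded.
U [Wed 15:00, Sat 13:00] → after → excluded.
W [Tue 12:00, Wed 08:00] → after → excluded.
Z [Fri 13:00, Sat 16:00] → after → excluded.
Among candidates, earliest end is Mon 22:00 → E.

E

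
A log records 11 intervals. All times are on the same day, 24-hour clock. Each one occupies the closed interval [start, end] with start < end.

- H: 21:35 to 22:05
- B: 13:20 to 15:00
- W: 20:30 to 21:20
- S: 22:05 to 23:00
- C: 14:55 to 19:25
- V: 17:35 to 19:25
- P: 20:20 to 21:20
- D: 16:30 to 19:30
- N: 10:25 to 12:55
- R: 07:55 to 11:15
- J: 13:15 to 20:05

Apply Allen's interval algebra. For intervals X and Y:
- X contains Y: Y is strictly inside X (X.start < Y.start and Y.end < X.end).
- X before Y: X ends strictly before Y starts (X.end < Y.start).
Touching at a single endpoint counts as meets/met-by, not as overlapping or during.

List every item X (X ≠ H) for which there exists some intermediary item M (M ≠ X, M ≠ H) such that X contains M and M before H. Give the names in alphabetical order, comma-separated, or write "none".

Target H = [21:35, 22:05].
Intermediaries M with M before H: B, C, D, J, N, P, R, V, W.
Via B — items with X contains B: J.
Via C — items with X contains C: J.
Via D — items with X contains D: J.
Via J — items with X contains J: none.
Via N — items with X contains N: none.
Via P — items with X contains P: none.
Via R — items with X contains R: none.
Via V — items with X contains V: D, J.
Via W — items with X contains W: none.
Union: D, J.

D, J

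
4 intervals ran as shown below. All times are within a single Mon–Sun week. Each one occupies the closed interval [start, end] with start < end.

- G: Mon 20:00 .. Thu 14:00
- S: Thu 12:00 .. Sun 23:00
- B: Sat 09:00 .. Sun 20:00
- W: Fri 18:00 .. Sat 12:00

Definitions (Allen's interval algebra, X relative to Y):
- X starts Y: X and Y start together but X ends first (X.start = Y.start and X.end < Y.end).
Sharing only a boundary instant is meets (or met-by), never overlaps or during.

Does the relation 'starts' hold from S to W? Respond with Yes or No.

S = [Thu 12:00, Sun 23:00], W = [Fri 18:00, Sat 12:00].
Actual relation of S to W: contains.
Asked whether 'starts' holds → No.

No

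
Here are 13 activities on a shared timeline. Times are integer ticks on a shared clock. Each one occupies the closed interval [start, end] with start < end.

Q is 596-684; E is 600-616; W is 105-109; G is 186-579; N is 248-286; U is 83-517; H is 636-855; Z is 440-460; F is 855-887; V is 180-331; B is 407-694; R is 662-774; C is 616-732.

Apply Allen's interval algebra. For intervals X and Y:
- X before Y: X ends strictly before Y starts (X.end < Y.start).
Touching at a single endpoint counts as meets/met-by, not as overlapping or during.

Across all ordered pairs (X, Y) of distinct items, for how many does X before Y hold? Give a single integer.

52

Checking all 156 ordered pairs for relation 'before'; matching pairs in alphabetical order:
(B, F): B before F ✓
(C, F): C before F ✓
(E, F): E before F ✓
(E, H): E before H ✓
(E, R): E before R ✓
(G, C): G before C ✓
(G, E): G before E ✓
(G, F): G before F ✓
(G, H): G before H ✓
(G, Q): G before Q ✓
(G, R): G before R ✓
(N, B): N before B ✓
(N, C): N before C ✓
(N, E): N before E ✓
(N, F): N before F ✓
(N, H): N before H ✓
(N, Q): N before Q ✓
(N, R): N before R ✓
(N, Z): N before Z ✓
(Q, F): Q before F ✓
(R, F): R before F ✓
(U, C): U before C ✓
(U, E): U before E ✓
(U, F): U before F ✓
... plus 28 further pairs not listed.
Count: 52.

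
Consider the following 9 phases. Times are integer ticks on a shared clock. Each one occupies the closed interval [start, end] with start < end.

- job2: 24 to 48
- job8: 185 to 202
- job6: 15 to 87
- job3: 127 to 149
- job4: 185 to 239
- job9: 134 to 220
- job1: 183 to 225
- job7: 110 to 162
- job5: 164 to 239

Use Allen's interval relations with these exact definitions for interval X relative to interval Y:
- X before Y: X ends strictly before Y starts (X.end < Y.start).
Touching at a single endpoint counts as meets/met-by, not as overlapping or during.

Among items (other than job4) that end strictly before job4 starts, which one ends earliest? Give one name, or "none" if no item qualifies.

Target job4 = [185, 239].
job1 [183, 225] → overlaps → excluded.
job2 [24, 48] → before → candidate.
job3 [127, 149] → before → candidate.
job5 [164, 239] → finished-by → excluded.
job6 [15, 87] → before → candidate.
job7 [110, 162] → before → candidate.
job8 [185, 202] → starts → excluded.
job9 [134, 220] → overlaps → excluded.
Among candidates, earliest end is 48 → job2.

job2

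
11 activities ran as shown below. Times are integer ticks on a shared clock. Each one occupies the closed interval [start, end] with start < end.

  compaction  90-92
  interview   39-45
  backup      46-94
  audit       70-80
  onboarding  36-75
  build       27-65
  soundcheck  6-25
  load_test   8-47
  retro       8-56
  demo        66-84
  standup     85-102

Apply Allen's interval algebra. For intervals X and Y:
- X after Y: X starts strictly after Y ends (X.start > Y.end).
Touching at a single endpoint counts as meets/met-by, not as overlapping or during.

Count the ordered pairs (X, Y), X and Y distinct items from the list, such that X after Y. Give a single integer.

31

Checking all 110 ordered pairs for relation 'after'; matching pairs in alphabetical order:
(audit, build): audit after build ✓
(audit, interview): audit after interview ✓
(audit, load_test): audit after load_test ✓
(audit, retro): audit after retro ✓
(audit, soundcheck): audit after soundcheck ✓
(backup, interview): backup after interview ✓
(backup, soundcheck): backup after soundcheck ✓
(build, soundcheck): build after soundcheck ✓
(compaction, audit): compaction after audit ✓
(compaction, build): compaction after build ✓
(compaction, demo): compaction after demo ✓
(compaction, interview): compaction after interview ✓
(compaction, load_test): compaction after load_test ✓
(compaction, onboarding): compaction after onboarding ✓
(compaction, retro): compaction after retro ✓
(compaction, soundcheck): compaction after soundcheck ✓
(demo, build): demo after build ✓
(demo, interview): demo after interview ✓
(demo, load_test): demo after load_test ✓
(demo, retro): demo after retro ✓
(demo, soundcheck): demo after soundcheck ✓
(interview, soundcheck): interview after soundcheck ✓
(onboarding, soundcheck): onboarding after soundcheck ✓
(standup, audit): standup after audit ✓
... plus 7 further pairs not listed.
Count: 31.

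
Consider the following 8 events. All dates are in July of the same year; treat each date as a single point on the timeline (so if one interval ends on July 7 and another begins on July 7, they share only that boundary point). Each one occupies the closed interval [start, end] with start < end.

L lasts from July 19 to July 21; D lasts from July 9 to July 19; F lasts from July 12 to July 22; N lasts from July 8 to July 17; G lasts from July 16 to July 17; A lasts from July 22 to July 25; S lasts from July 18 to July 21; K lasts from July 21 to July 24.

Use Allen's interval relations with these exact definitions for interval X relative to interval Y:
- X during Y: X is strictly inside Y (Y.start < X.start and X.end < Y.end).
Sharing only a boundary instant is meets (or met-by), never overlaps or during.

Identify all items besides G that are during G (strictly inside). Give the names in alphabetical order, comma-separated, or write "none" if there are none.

Target G = [July 16, July 17].
A [July 22, July 25] → after → no.
D [July 9, July 19] → contains → no.
F [July 12, July 22] → contains → no.
K [July 21, July 24] → after → no.
L [July 19, July 21] → after → no.
N [July 8, July 17] → finished-by → no.
S [July 18, July 21] → after → no.
Result: none.

none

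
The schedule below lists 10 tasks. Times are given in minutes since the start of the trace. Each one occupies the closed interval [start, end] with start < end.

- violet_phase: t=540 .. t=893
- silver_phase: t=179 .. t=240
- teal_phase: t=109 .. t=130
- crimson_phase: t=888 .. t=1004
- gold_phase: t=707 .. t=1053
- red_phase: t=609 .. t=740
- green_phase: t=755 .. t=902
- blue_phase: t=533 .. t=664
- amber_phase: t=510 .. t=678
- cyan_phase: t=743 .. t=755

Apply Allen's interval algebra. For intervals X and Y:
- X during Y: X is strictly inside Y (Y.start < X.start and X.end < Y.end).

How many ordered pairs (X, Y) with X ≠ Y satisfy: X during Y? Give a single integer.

6

Checking all 90 ordered pairs for relation 'during'; matching pairs in alphabetical order:
(blue_phase, amber_phase): blue_phase during amber_phase ✓
(crimson_phase, gold_phase): crimson_phase during gold_phase ✓
(cyan_phase, gold_phase): cyan_phase during gold_phase ✓
(cyan_phase, violet_phase): cyan_phase during violet_phase ✓
(green_phase, gold_phase): green_phase during gold_phase ✓
(red_phase, violet_phase): red_phase during violet_phase ✓
Count: 6.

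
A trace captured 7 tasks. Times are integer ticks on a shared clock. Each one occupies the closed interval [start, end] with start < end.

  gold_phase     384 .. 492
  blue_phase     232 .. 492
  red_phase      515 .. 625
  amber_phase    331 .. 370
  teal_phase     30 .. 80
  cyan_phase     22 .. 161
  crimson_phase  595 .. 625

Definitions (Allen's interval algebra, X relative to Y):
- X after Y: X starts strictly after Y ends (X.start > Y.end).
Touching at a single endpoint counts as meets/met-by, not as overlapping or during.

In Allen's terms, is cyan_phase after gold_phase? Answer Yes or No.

No

cyan_phase = [22, 161], gold_phase = [384, 492].
Actual relation of cyan_phase to gold_phase: before.
Asked whether 'after' holds → No.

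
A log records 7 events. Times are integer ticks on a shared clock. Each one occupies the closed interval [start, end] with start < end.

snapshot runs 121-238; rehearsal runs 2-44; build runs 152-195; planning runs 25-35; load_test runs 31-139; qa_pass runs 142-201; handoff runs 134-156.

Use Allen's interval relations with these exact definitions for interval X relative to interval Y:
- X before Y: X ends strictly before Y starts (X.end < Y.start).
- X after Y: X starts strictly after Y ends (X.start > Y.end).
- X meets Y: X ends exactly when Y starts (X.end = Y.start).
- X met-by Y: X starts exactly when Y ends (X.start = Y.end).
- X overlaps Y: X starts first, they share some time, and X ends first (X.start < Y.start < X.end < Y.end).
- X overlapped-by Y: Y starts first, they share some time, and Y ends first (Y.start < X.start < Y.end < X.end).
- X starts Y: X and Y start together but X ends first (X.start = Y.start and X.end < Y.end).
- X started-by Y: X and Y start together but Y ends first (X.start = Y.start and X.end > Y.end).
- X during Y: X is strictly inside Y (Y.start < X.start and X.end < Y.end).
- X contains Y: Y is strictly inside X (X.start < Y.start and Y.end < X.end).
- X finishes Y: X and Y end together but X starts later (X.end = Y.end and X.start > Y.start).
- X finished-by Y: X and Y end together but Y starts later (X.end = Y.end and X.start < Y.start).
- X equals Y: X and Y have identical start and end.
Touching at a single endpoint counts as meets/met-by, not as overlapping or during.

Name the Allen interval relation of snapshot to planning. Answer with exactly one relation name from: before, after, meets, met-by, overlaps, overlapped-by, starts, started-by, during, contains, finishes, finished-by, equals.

after

snapshot = [121, 238]; planning = [25, 35].
Compare endpoints: snapshot.start > planning.start, snapshot.start > planning.end, snapshot.end > planning.start, snapshot.end > planning.end.
That pattern is 'after'.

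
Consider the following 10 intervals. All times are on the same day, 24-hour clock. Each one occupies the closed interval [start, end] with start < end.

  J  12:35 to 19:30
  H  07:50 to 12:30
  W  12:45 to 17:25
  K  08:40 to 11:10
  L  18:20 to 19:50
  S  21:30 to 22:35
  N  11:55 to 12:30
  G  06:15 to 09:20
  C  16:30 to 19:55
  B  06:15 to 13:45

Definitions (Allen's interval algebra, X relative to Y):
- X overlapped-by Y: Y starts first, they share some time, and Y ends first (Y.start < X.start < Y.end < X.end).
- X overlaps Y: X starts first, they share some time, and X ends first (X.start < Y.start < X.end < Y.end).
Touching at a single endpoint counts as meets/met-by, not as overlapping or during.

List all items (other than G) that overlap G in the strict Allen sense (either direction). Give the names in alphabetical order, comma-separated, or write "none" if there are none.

H, K

Target G = [06:15, 09:20].
B [06:15, 13:45] → started-by → no.
C [16:30, 19:55] → after → no.
H [07:50, 12:30] → overlapped-by → yes.
J [12:35, 19:30] → after → no.
K [08:40, 11:10] → overlapped-by → yes.
L [18:20, 19:50] → after → no.
N [11:55, 12:30] → after → no.
S [21:30, 22:35] → after → no.
W [12:45, 17:25] → after → no.
Result: H, K.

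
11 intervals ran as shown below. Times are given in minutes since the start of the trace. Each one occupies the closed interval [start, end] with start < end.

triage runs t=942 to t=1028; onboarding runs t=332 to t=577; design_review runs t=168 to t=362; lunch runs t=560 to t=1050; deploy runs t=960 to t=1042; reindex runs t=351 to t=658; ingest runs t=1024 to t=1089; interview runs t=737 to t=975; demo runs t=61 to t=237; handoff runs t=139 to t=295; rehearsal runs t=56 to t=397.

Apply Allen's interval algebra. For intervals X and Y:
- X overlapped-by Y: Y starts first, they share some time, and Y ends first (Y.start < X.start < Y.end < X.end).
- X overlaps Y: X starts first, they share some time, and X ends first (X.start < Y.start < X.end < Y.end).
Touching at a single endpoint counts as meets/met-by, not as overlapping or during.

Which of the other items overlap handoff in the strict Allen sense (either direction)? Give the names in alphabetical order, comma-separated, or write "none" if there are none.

Target handoff = [t=139, t=295].
demo [t=61, t=237] → overlaps → yes.
deploy [t=960, t=1042] → after → no.
design_review [t=168, t=362] → overlapped-by → yes.
ingest [t=1024, t=1089] → after → no.
interview [t=737, t=975] → after → no.
lunch [t=560, t=1050] → after → no.
onboarding [t=332, t=577] → after → no.
rehearsal [t=56, t=397] → contains → no.
reindex [t=351, t=658] → after → no.
triage [t=942, t=1028] → after → no.
Result: demo, design_review.

demo, design_review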